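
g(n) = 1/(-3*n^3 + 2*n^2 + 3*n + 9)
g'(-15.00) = 0.00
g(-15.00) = 0.00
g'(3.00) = 0.03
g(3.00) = -0.02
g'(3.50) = 0.01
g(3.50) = -0.01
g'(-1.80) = 0.04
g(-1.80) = 0.04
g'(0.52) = -0.02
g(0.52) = 0.09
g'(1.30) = 0.07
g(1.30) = 0.10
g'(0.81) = -0.00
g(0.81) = 0.09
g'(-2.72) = 0.01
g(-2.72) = 0.01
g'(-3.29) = 0.01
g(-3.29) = 0.01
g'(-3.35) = 0.01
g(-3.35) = 0.01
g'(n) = (9*n^2 - 4*n - 3)/(-3*n^3 + 2*n^2 + 3*n + 9)^2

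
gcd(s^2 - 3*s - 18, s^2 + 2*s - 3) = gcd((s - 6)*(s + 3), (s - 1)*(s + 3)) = s + 3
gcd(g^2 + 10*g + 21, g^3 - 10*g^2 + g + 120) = g + 3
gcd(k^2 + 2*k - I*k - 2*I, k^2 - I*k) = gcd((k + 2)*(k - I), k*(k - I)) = k - I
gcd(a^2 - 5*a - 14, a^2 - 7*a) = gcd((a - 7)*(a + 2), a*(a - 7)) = a - 7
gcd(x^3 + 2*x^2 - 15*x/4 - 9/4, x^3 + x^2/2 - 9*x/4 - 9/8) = x^2 - x - 3/4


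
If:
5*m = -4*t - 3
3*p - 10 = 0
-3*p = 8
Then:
No Solution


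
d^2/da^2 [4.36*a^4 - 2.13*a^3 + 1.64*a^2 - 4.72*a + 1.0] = 52.32*a^2 - 12.78*a + 3.28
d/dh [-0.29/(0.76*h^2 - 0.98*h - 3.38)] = (0.4408*h - 0.2842)/(-0.76*h^2 + 0.98*h + 3.38)^2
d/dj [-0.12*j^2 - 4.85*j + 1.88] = -0.24*j - 4.85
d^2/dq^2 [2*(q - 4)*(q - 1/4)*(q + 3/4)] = 12*q - 14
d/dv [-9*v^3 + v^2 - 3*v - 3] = -27*v^2 + 2*v - 3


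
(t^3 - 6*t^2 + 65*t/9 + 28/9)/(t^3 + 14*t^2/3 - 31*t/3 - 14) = (3*t^2 - 11*t - 4)/(3*(t^2 + 7*t + 6))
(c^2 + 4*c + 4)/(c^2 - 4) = (c + 2)/(c - 2)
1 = 1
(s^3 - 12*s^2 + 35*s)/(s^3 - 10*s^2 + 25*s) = (s - 7)/(s - 5)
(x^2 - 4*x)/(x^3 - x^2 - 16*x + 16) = x/(x^2 + 3*x - 4)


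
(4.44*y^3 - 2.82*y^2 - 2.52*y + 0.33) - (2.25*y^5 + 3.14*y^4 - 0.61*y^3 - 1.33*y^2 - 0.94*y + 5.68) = -2.25*y^5 - 3.14*y^4 + 5.05*y^3 - 1.49*y^2 - 1.58*y - 5.35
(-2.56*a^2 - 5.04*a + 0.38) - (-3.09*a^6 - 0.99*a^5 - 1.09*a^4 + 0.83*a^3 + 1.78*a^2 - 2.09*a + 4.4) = 3.09*a^6 + 0.99*a^5 + 1.09*a^4 - 0.83*a^3 - 4.34*a^2 - 2.95*a - 4.02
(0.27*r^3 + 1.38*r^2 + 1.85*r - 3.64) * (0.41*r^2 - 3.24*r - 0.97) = 0.1107*r^5 - 0.309*r^4 - 3.9746*r^3 - 8.825*r^2 + 9.9991*r + 3.5308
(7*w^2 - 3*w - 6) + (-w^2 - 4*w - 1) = 6*w^2 - 7*w - 7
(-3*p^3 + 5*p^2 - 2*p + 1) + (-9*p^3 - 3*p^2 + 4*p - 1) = -12*p^3 + 2*p^2 + 2*p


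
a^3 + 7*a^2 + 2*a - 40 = (a - 2)*(a + 4)*(a + 5)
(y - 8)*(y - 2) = y^2 - 10*y + 16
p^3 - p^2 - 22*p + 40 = (p - 4)*(p - 2)*(p + 5)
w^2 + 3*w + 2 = (w + 1)*(w + 2)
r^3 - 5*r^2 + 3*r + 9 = (r - 3)^2*(r + 1)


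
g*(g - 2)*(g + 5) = g^3 + 3*g^2 - 10*g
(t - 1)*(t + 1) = t^2 - 1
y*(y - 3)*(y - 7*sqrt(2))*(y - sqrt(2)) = y^4 - 8*sqrt(2)*y^3 - 3*y^3 + 14*y^2 + 24*sqrt(2)*y^2 - 42*y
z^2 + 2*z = z*(z + 2)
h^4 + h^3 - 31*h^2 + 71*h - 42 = (h - 3)*(h - 2)*(h - 1)*(h + 7)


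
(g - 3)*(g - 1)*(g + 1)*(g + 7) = g^4 + 4*g^3 - 22*g^2 - 4*g + 21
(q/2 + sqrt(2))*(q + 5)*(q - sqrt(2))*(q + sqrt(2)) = q^4/2 + sqrt(2)*q^3 + 5*q^3/2 - q^2 + 5*sqrt(2)*q^2 - 5*q - 2*sqrt(2)*q - 10*sqrt(2)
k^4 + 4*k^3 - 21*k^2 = k^2*(k - 3)*(k + 7)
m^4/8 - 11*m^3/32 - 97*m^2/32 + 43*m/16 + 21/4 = (m/4 + 1)*(m/2 + 1/2)*(m - 6)*(m - 7/4)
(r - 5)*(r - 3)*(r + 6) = r^3 - 2*r^2 - 33*r + 90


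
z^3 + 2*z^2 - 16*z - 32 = (z - 4)*(z + 2)*(z + 4)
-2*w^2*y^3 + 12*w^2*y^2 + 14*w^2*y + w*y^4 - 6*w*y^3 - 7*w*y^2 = y*(-2*w + y)*(y - 7)*(w*y + w)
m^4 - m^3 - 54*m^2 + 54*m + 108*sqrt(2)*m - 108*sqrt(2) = (m - 1)*(m - 3*sqrt(2))^2*(m + 6*sqrt(2))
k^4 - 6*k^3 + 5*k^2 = k^2*(k - 5)*(k - 1)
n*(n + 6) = n^2 + 6*n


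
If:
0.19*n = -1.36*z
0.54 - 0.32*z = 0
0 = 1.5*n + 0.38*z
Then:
No Solution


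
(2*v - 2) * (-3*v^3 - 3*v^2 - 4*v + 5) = -6*v^4 - 2*v^2 + 18*v - 10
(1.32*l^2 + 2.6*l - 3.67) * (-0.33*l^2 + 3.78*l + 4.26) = -0.4356*l^4 + 4.1316*l^3 + 16.6623*l^2 - 2.7966*l - 15.6342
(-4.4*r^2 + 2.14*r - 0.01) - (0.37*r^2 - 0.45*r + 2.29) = -4.77*r^2 + 2.59*r - 2.3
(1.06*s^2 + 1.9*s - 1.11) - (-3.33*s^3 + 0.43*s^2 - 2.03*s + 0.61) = 3.33*s^3 + 0.63*s^2 + 3.93*s - 1.72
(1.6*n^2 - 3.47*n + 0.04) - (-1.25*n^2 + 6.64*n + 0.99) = 2.85*n^2 - 10.11*n - 0.95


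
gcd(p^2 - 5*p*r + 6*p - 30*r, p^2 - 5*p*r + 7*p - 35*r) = p - 5*r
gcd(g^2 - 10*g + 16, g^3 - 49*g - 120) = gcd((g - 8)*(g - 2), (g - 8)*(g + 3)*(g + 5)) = g - 8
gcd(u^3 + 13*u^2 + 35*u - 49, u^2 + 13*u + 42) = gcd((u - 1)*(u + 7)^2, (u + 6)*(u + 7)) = u + 7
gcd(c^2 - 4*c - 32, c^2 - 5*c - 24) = c - 8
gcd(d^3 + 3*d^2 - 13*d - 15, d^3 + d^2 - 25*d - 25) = d^2 + 6*d + 5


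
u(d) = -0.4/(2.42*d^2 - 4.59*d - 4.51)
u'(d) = -0.4*(4.59 - 4.84*d)/(2.42*d^2 - 4.59*d - 4.51)^2 = (1.936*d - 1.836)/(-2.42*d^2 + 4.59*d + 4.51)^2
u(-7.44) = -0.00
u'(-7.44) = -0.00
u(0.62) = 0.06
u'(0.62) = -0.02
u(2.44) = 0.31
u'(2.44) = 1.70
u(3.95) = -0.03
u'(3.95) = 0.03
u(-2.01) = -0.03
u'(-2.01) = -0.03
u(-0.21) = 0.12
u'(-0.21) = -0.19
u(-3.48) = -0.01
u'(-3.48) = -0.01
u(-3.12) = -0.01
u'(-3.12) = -0.01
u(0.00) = 0.09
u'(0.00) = -0.09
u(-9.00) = -0.00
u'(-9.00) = -0.00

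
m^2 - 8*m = m*(m - 8)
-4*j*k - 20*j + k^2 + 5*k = (-4*j + k)*(k + 5)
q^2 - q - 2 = (q - 2)*(q + 1)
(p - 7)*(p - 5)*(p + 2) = p^3 - 10*p^2 + 11*p + 70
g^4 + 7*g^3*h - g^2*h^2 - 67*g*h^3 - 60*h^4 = (g - 3*h)*(g + h)*(g + 4*h)*(g + 5*h)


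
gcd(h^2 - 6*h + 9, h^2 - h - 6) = h - 3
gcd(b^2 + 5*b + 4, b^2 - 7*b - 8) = b + 1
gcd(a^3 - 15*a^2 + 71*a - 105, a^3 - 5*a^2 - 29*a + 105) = a^2 - 10*a + 21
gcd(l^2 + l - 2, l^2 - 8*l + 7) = l - 1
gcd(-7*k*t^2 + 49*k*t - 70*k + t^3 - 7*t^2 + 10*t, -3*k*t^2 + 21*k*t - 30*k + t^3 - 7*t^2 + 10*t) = t^2 - 7*t + 10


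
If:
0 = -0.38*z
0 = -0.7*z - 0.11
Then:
No Solution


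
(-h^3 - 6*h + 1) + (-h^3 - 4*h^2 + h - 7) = -2*h^3 - 4*h^2 - 5*h - 6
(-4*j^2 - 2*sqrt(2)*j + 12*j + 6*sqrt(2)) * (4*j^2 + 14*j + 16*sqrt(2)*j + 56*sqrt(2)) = -16*j^4 - 72*sqrt(2)*j^3 - 8*j^3 - 36*sqrt(2)*j^2 + 104*j^2 - 32*j + 756*sqrt(2)*j + 672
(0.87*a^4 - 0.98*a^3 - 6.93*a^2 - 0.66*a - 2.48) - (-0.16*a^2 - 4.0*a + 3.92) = 0.87*a^4 - 0.98*a^3 - 6.77*a^2 + 3.34*a - 6.4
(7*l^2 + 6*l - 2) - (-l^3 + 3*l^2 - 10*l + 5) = l^3 + 4*l^2 + 16*l - 7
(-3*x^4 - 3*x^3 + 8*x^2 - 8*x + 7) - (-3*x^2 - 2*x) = -3*x^4 - 3*x^3 + 11*x^2 - 6*x + 7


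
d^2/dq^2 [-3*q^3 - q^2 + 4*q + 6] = -18*q - 2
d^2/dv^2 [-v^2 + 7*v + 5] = -2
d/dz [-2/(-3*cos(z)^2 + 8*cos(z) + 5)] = 4*(3*cos(z) - 4)*sin(z)/(-3*cos(z)^2 + 8*cos(z) + 5)^2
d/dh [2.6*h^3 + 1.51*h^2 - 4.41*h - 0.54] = 7.8*h^2 + 3.02*h - 4.41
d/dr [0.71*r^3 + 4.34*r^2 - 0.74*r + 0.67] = 2.13*r^2 + 8.68*r - 0.74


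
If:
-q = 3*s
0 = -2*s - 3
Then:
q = 9/2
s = -3/2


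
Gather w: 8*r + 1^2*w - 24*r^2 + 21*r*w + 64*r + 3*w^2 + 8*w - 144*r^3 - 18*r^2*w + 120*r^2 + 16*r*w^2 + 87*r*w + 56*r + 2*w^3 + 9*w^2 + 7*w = -144*r^3 + 96*r^2 + 128*r + 2*w^3 + w^2*(16*r + 12) + w*(-18*r^2 + 108*r + 16)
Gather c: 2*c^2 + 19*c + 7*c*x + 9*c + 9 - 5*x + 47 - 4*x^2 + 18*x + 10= 2*c^2 + c*(7*x + 28) - 4*x^2 + 13*x + 66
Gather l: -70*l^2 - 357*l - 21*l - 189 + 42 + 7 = -70*l^2 - 378*l - 140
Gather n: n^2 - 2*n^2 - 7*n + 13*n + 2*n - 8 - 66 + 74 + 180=-n^2 + 8*n + 180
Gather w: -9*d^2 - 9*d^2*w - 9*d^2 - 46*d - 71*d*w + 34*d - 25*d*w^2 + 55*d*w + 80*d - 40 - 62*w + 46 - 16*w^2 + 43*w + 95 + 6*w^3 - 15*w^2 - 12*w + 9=-18*d^2 + 68*d + 6*w^3 + w^2*(-25*d - 31) + w*(-9*d^2 - 16*d - 31) + 110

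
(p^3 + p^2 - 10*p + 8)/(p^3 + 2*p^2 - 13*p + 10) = (p + 4)/(p + 5)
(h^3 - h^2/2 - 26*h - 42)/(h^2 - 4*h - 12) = h + 7/2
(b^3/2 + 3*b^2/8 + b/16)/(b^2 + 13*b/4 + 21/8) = b*(8*b^2 + 6*b + 1)/(2*(8*b^2 + 26*b + 21))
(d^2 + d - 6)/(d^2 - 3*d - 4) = (-d^2 - d + 6)/(-d^2 + 3*d + 4)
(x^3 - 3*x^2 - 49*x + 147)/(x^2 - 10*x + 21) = x + 7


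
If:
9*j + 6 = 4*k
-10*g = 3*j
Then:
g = 1/5 - 2*k/15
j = 4*k/9 - 2/3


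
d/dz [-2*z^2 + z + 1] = 1 - 4*z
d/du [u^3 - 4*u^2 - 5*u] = 3*u^2 - 8*u - 5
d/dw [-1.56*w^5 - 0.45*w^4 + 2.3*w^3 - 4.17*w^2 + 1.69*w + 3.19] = -7.8*w^4 - 1.8*w^3 + 6.9*w^2 - 8.34*w + 1.69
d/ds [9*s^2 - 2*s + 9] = 18*s - 2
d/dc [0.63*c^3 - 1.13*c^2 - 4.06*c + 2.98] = 1.89*c^2 - 2.26*c - 4.06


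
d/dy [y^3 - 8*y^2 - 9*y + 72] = 3*y^2 - 16*y - 9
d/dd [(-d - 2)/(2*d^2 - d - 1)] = (-2*d^2 + d + (d + 2)*(4*d - 1) + 1)/(-2*d^2 + d + 1)^2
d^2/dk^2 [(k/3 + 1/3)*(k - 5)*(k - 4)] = 2*k - 16/3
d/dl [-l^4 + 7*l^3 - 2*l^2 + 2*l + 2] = -4*l^3 + 21*l^2 - 4*l + 2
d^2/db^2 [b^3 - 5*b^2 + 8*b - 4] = 6*b - 10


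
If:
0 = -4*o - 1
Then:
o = -1/4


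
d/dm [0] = 0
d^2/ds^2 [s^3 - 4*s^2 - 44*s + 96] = 6*s - 8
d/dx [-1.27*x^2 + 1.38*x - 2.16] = 1.38 - 2.54*x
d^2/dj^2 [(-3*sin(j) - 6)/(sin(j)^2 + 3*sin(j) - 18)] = 3*(sin(j)^5 + 5*sin(j)^4 + 124*sin(j)^3 + 204*sin(j)^2 + 288*sin(j) - 216)/(sin(j)^2 + 3*sin(j) - 18)^3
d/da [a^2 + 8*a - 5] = 2*a + 8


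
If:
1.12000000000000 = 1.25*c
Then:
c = 0.90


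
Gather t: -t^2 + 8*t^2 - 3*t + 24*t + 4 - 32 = 7*t^2 + 21*t - 28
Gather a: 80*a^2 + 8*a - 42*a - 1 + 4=80*a^2 - 34*a + 3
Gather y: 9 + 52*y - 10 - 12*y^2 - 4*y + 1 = -12*y^2 + 48*y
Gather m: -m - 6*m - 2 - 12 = -7*m - 14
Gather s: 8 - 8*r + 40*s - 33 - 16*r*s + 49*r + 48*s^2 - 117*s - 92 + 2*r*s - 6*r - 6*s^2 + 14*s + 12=35*r + 42*s^2 + s*(-14*r - 63) - 105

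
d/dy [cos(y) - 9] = -sin(y)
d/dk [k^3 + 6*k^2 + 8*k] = 3*k^2 + 12*k + 8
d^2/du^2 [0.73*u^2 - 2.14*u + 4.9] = 1.46000000000000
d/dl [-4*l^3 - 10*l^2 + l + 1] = -12*l^2 - 20*l + 1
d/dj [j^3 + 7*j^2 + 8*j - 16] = 3*j^2 + 14*j + 8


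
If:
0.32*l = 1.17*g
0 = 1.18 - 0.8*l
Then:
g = 0.40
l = 1.48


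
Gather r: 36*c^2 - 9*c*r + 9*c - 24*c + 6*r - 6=36*c^2 - 15*c + r*(6 - 9*c) - 6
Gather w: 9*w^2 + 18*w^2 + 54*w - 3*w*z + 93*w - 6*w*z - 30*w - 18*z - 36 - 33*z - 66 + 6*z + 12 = 27*w^2 + w*(117 - 9*z) - 45*z - 90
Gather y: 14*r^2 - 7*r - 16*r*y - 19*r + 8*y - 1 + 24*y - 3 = 14*r^2 - 26*r + y*(32 - 16*r) - 4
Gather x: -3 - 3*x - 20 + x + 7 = -2*x - 16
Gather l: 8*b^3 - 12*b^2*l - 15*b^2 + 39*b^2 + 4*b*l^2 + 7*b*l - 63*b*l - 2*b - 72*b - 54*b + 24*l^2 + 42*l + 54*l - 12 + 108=8*b^3 + 24*b^2 - 128*b + l^2*(4*b + 24) + l*(-12*b^2 - 56*b + 96) + 96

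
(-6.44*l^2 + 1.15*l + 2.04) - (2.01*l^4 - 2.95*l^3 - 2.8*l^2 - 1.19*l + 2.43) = -2.01*l^4 + 2.95*l^3 - 3.64*l^2 + 2.34*l - 0.39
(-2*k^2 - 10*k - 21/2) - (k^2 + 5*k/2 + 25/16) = -3*k^2 - 25*k/2 - 193/16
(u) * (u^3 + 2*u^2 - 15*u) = u^4 + 2*u^3 - 15*u^2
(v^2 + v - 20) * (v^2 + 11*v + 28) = v^4 + 12*v^3 + 19*v^2 - 192*v - 560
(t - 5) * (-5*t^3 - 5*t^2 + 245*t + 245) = -5*t^4 + 20*t^3 + 270*t^2 - 980*t - 1225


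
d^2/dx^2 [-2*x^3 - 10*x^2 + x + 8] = -12*x - 20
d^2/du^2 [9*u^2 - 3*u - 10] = 18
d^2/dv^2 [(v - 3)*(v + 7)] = 2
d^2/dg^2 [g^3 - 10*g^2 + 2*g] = 6*g - 20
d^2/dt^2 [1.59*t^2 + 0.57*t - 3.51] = 3.18000000000000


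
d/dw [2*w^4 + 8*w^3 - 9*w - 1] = 8*w^3 + 24*w^2 - 9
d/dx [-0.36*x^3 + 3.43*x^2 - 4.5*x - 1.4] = -1.08*x^2 + 6.86*x - 4.5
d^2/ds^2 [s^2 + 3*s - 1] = 2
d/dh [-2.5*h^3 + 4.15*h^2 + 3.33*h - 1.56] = -7.5*h^2 + 8.3*h + 3.33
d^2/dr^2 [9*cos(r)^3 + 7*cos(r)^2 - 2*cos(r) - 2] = -19*cos(r)/4 - 14*cos(2*r) - 81*cos(3*r)/4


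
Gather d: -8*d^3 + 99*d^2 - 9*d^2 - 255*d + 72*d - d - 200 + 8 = -8*d^3 + 90*d^2 - 184*d - 192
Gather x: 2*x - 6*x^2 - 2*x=-6*x^2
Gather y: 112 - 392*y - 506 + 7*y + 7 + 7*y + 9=-378*y - 378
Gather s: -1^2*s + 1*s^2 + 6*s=s^2 + 5*s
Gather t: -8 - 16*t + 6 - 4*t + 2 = -20*t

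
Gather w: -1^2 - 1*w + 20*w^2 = 20*w^2 - w - 1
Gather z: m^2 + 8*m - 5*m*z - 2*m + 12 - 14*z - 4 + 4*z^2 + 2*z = m^2 + 6*m + 4*z^2 + z*(-5*m - 12) + 8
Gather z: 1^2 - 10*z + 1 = 2 - 10*z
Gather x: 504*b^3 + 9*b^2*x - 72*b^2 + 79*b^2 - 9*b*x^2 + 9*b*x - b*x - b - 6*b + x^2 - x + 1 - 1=504*b^3 + 7*b^2 - 7*b + x^2*(1 - 9*b) + x*(9*b^2 + 8*b - 1)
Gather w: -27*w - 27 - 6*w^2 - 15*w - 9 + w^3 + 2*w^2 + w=w^3 - 4*w^2 - 41*w - 36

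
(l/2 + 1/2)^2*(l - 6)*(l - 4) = l^4/4 - 2*l^3 + 5*l^2/4 + 19*l/2 + 6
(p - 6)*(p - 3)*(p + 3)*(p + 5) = p^4 - p^3 - 39*p^2 + 9*p + 270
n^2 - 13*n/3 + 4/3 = (n - 4)*(n - 1/3)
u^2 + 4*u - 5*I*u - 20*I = (u + 4)*(u - 5*I)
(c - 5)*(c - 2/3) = c^2 - 17*c/3 + 10/3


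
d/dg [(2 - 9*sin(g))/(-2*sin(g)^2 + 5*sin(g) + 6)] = 2*(-9*sin(g)^2 + 4*sin(g) - 32)*cos(g)/(2*sin(g)^2 - 5*sin(g) - 6)^2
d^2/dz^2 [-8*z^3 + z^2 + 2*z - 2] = 2 - 48*z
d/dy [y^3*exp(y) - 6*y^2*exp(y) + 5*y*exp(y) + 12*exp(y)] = (y^3 - 3*y^2 - 7*y + 17)*exp(y)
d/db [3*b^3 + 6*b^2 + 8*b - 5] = 9*b^2 + 12*b + 8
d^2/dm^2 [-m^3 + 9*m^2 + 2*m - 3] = 18 - 6*m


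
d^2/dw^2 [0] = 0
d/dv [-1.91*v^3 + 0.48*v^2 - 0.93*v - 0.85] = -5.73*v^2 + 0.96*v - 0.93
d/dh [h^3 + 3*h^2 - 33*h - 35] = 3*h^2 + 6*h - 33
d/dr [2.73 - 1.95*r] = -1.95000000000000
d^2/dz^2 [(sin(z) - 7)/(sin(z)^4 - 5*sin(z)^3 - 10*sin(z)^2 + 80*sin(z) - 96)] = (-9*sin(z)^9 + 167*sin(z)^8 - 873*sin(z)^7 + 1085*sin(z)^6 + 618*sin(z)^5 + 12372*sin(z)^4 - 46200*sin(z)^3 + 9016*sin(z)^2 + 92544*sin(z) - 60800)/((sin(z) - 4)^3*(sin(z) - 3)^3*(sin(z) - 2)^3*(sin(z) + 4)^3)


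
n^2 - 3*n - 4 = (n - 4)*(n + 1)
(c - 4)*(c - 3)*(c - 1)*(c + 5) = c^4 - 3*c^3 - 21*c^2 + 83*c - 60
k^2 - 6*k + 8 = (k - 4)*(k - 2)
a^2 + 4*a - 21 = (a - 3)*(a + 7)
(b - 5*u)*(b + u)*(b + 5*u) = b^3 + b^2*u - 25*b*u^2 - 25*u^3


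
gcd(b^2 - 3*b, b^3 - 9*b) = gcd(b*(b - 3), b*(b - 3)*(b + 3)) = b^2 - 3*b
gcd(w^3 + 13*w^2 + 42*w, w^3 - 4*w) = w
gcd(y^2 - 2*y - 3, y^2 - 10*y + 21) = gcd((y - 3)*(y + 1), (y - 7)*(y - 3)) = y - 3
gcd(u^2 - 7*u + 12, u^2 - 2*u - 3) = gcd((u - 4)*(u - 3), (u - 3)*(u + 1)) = u - 3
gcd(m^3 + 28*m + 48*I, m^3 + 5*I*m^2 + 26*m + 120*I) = m + 4*I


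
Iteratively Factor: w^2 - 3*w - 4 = (w + 1)*(w - 4)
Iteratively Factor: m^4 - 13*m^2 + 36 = (m - 3)*(m^3 + 3*m^2 - 4*m - 12) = (m - 3)*(m - 2)*(m^2 + 5*m + 6) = (m - 3)*(m - 2)*(m + 2)*(m + 3)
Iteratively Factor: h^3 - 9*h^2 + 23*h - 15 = (h - 1)*(h^2 - 8*h + 15) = (h - 3)*(h - 1)*(h - 5)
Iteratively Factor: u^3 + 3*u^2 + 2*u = (u + 2)*(u^2 + u) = u*(u + 2)*(u + 1)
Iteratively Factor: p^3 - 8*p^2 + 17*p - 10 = (p - 1)*(p^2 - 7*p + 10) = (p - 2)*(p - 1)*(p - 5)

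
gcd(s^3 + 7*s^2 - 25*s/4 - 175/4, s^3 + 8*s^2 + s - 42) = s + 7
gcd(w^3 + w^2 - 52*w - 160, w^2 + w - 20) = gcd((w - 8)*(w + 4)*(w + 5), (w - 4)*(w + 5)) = w + 5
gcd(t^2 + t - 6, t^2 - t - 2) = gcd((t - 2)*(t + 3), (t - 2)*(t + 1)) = t - 2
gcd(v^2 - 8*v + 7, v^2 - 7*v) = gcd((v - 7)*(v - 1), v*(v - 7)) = v - 7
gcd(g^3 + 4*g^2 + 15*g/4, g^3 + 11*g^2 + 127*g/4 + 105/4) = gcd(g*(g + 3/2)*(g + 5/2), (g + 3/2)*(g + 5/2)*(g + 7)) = g^2 + 4*g + 15/4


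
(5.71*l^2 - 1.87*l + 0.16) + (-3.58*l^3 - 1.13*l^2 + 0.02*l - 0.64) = -3.58*l^3 + 4.58*l^2 - 1.85*l - 0.48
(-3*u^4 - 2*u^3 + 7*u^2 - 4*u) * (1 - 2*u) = 6*u^5 + u^4 - 16*u^3 + 15*u^2 - 4*u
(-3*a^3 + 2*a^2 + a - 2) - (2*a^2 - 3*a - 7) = -3*a^3 + 4*a + 5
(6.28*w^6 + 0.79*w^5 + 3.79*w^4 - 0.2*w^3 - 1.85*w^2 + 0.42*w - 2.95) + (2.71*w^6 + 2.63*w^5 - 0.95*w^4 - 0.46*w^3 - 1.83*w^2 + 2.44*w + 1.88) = 8.99*w^6 + 3.42*w^5 + 2.84*w^4 - 0.66*w^3 - 3.68*w^2 + 2.86*w - 1.07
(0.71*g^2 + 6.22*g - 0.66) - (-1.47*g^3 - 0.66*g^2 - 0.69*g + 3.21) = 1.47*g^3 + 1.37*g^2 + 6.91*g - 3.87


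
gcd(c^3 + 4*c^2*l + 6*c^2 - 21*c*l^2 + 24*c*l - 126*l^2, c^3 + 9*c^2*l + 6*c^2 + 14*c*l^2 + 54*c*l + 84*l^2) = c^2 + 7*c*l + 6*c + 42*l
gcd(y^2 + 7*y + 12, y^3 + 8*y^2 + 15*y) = y + 3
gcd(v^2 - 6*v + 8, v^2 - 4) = v - 2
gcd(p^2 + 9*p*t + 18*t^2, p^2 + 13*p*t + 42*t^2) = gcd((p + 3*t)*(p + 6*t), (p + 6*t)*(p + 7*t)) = p + 6*t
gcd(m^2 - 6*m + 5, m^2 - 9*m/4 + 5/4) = m - 1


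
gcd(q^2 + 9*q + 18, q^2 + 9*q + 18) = q^2 + 9*q + 18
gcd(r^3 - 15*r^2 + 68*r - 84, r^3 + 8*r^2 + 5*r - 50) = r - 2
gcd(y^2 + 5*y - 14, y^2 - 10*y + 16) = y - 2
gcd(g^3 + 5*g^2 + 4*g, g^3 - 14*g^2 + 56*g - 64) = 1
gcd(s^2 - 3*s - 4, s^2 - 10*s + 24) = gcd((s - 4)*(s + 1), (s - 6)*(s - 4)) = s - 4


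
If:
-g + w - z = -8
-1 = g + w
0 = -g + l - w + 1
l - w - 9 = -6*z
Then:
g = 32/11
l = -2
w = -43/11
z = 13/11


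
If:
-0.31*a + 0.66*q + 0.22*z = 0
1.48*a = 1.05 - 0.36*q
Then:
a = 0.0727673649393605*z + 0.636714443219405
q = 0.299062844542448 - 0.299154722528482*z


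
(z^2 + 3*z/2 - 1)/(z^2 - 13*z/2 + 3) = (z + 2)/(z - 6)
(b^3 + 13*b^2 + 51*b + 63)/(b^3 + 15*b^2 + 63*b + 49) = (b^2 + 6*b + 9)/(b^2 + 8*b + 7)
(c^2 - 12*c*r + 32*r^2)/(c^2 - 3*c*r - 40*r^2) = (c - 4*r)/(c + 5*r)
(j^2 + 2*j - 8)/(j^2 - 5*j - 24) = (-j^2 - 2*j + 8)/(-j^2 + 5*j + 24)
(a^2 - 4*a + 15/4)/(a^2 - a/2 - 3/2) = (a - 5/2)/(a + 1)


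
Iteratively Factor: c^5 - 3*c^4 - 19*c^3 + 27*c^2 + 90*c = (c - 3)*(c^4 - 19*c^2 - 30*c) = (c - 5)*(c - 3)*(c^3 + 5*c^2 + 6*c) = (c - 5)*(c - 3)*(c + 2)*(c^2 + 3*c) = (c - 5)*(c - 3)*(c + 2)*(c + 3)*(c)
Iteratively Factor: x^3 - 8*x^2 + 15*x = (x - 5)*(x^2 - 3*x) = x*(x - 5)*(x - 3)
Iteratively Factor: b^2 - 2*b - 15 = (b - 5)*(b + 3)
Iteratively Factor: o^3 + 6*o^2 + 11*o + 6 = (o + 2)*(o^2 + 4*o + 3) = (o + 2)*(o + 3)*(o + 1)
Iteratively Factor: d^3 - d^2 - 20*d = (d + 4)*(d^2 - 5*d) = (d - 5)*(d + 4)*(d)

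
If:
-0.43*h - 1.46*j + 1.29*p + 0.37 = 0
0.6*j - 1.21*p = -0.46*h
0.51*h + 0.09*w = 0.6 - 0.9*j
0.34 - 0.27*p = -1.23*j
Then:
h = 38.06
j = 3.25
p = 16.08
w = -241.57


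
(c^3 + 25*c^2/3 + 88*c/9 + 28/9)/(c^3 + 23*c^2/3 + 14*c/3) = (c + 2/3)/c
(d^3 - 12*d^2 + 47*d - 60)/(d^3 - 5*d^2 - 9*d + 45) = (d - 4)/(d + 3)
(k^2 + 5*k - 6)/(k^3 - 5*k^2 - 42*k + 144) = (k - 1)/(k^2 - 11*k + 24)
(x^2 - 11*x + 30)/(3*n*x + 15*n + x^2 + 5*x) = (x^2 - 11*x + 30)/(3*n*x + 15*n + x^2 + 5*x)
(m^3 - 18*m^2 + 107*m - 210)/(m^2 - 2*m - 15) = (m^2 - 13*m + 42)/(m + 3)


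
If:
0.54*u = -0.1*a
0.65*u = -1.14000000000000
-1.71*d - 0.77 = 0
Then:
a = 9.47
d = -0.45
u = -1.75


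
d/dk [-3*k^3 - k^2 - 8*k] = -9*k^2 - 2*k - 8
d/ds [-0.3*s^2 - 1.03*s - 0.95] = -0.6*s - 1.03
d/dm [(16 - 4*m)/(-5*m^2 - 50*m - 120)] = 4*(m^2 + 10*m - 2*(m - 4)*(m + 5) + 24)/(5*(m^2 + 10*m + 24)^2)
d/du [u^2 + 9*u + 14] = 2*u + 9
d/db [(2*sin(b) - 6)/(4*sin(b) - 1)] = 22*cos(b)/(4*sin(b) - 1)^2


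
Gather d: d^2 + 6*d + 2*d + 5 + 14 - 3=d^2 + 8*d + 16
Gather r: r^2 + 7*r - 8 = r^2 + 7*r - 8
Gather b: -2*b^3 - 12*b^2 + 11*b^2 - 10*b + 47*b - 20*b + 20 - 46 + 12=-2*b^3 - b^2 + 17*b - 14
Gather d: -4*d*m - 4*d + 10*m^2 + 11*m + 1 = d*(-4*m - 4) + 10*m^2 + 11*m + 1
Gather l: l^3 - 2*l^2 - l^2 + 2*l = l^3 - 3*l^2 + 2*l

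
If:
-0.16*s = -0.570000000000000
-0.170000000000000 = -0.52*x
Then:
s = 3.56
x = 0.33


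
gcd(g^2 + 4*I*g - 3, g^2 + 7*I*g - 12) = g + 3*I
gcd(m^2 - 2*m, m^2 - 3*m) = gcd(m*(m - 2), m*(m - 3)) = m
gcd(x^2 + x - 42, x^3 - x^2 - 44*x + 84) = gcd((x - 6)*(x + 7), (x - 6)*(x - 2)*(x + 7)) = x^2 + x - 42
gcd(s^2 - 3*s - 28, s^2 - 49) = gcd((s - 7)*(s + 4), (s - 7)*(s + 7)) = s - 7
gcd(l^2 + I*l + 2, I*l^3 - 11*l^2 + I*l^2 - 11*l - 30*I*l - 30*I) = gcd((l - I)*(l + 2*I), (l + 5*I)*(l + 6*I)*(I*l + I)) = 1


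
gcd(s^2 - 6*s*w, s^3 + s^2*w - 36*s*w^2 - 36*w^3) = s - 6*w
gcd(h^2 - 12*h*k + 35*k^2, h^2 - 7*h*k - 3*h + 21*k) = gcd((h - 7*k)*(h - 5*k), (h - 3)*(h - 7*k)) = h - 7*k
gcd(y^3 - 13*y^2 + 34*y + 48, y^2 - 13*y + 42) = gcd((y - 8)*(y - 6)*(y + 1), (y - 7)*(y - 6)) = y - 6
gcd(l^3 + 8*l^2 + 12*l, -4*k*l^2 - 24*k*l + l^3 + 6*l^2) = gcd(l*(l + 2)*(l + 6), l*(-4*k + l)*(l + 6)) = l^2 + 6*l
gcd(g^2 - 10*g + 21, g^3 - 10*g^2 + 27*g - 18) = g - 3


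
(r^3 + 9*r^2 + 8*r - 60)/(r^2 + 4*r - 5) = (r^2 + 4*r - 12)/(r - 1)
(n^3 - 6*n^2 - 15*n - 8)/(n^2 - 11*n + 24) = (n^2 + 2*n + 1)/(n - 3)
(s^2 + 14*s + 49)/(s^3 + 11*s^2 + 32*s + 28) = (s + 7)/(s^2 + 4*s + 4)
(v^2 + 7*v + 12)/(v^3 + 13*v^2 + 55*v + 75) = (v + 4)/(v^2 + 10*v + 25)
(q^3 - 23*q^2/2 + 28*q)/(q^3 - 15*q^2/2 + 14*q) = (q - 8)/(q - 4)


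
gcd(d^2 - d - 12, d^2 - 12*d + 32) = d - 4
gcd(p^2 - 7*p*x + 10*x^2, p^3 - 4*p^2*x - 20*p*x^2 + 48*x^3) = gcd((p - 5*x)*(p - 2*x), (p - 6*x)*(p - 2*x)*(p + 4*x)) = -p + 2*x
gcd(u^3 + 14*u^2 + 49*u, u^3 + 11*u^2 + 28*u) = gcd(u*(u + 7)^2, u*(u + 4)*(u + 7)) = u^2 + 7*u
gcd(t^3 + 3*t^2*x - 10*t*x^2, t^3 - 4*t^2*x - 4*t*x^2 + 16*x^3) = -t + 2*x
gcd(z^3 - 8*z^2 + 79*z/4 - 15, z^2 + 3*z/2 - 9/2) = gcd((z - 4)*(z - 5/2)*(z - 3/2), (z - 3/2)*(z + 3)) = z - 3/2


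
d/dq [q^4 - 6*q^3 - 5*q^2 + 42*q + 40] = 4*q^3 - 18*q^2 - 10*q + 42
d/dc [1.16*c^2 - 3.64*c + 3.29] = 2.32*c - 3.64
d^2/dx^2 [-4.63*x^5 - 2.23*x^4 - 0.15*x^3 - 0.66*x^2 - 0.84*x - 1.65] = -92.6*x^3 - 26.76*x^2 - 0.9*x - 1.32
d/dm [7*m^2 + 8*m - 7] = 14*m + 8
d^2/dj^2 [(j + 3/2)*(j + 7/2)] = 2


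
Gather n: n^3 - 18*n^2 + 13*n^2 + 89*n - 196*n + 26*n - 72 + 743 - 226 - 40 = n^3 - 5*n^2 - 81*n + 405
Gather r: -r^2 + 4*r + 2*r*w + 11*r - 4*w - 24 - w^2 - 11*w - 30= -r^2 + r*(2*w + 15) - w^2 - 15*w - 54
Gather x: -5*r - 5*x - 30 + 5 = -5*r - 5*x - 25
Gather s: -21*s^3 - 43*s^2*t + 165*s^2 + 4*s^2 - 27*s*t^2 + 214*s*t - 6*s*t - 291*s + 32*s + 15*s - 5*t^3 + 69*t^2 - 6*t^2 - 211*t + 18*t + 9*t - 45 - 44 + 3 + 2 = -21*s^3 + s^2*(169 - 43*t) + s*(-27*t^2 + 208*t - 244) - 5*t^3 + 63*t^2 - 184*t - 84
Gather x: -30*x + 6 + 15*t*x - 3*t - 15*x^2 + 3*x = -3*t - 15*x^2 + x*(15*t - 27) + 6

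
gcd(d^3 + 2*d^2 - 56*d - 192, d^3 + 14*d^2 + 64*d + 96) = d^2 + 10*d + 24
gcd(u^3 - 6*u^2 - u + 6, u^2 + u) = u + 1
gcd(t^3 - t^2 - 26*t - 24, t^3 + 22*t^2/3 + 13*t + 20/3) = t + 1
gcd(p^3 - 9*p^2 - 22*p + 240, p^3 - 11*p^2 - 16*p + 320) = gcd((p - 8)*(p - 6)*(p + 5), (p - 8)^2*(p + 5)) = p^2 - 3*p - 40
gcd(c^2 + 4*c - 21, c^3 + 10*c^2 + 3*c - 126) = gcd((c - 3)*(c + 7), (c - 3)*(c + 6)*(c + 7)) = c^2 + 4*c - 21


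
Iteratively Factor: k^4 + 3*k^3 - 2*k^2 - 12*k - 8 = (k + 2)*(k^3 + k^2 - 4*k - 4) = (k + 2)^2*(k^2 - k - 2) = (k - 2)*(k + 2)^2*(k + 1)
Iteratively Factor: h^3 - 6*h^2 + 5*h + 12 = (h + 1)*(h^2 - 7*h + 12) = (h - 3)*(h + 1)*(h - 4)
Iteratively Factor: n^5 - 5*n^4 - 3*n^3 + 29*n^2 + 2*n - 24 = (n + 1)*(n^4 - 6*n^3 + 3*n^2 + 26*n - 24) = (n + 1)*(n + 2)*(n^3 - 8*n^2 + 19*n - 12) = (n - 3)*(n + 1)*(n + 2)*(n^2 - 5*n + 4) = (n - 4)*(n - 3)*(n + 1)*(n + 2)*(n - 1)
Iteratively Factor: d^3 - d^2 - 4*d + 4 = (d - 2)*(d^2 + d - 2) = (d - 2)*(d - 1)*(d + 2)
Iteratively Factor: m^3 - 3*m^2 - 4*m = (m + 1)*(m^2 - 4*m) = m*(m + 1)*(m - 4)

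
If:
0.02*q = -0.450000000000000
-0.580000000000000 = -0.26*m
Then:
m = 2.23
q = -22.50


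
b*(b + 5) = b^2 + 5*b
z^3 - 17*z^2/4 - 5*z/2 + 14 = (z - 4)*(z - 2)*(z + 7/4)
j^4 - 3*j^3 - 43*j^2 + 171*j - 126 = (j - 6)*(j - 3)*(j - 1)*(j + 7)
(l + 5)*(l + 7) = l^2 + 12*l + 35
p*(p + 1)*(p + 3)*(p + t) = p^4 + p^3*t + 4*p^3 + 4*p^2*t + 3*p^2 + 3*p*t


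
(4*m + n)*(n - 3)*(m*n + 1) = 4*m^2*n^2 - 12*m^2*n + m*n^3 - 3*m*n^2 + 4*m*n - 12*m + n^2 - 3*n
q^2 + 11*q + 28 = (q + 4)*(q + 7)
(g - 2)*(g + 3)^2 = g^3 + 4*g^2 - 3*g - 18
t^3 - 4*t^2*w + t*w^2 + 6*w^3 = (t - 3*w)*(t - 2*w)*(t + w)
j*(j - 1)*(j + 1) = j^3 - j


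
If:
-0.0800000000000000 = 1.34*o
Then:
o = -0.06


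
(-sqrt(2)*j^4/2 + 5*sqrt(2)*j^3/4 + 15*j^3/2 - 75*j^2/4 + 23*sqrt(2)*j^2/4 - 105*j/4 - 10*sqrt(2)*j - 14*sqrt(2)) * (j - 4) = -sqrt(2)*j^5/2 + 13*sqrt(2)*j^4/4 + 15*j^4/2 - 195*j^3/4 + 3*sqrt(2)*j^3/4 - 33*sqrt(2)*j^2 + 195*j^2/4 + 26*sqrt(2)*j + 105*j + 56*sqrt(2)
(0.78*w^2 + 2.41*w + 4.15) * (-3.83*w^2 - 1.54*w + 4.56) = -2.9874*w^4 - 10.4315*w^3 - 16.0491*w^2 + 4.5986*w + 18.924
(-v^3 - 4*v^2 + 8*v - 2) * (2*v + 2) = -2*v^4 - 10*v^3 + 8*v^2 + 12*v - 4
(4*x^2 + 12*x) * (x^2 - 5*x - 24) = 4*x^4 - 8*x^3 - 156*x^2 - 288*x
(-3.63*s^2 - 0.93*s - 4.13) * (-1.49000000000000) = 5.4087*s^2 + 1.3857*s + 6.1537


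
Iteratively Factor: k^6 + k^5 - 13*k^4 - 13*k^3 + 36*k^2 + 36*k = (k + 2)*(k^5 - k^4 - 11*k^3 + 9*k^2 + 18*k) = (k + 1)*(k + 2)*(k^4 - 2*k^3 - 9*k^2 + 18*k) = (k - 3)*(k + 1)*(k + 2)*(k^3 + k^2 - 6*k) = (k - 3)*(k + 1)*(k + 2)*(k + 3)*(k^2 - 2*k) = (k - 3)*(k - 2)*(k + 1)*(k + 2)*(k + 3)*(k)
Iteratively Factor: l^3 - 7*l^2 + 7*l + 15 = (l - 3)*(l^2 - 4*l - 5) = (l - 3)*(l + 1)*(l - 5)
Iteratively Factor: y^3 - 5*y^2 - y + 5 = (y + 1)*(y^2 - 6*y + 5) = (y - 1)*(y + 1)*(y - 5)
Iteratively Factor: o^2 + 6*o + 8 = (o + 2)*(o + 4)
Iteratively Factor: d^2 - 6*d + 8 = (d - 4)*(d - 2)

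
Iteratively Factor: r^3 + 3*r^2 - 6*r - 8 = (r + 4)*(r^2 - r - 2) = (r + 1)*(r + 4)*(r - 2)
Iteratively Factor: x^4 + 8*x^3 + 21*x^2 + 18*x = (x)*(x^3 + 8*x^2 + 21*x + 18) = x*(x + 3)*(x^2 + 5*x + 6) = x*(x + 2)*(x + 3)*(x + 3)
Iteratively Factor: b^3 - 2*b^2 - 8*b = (b + 2)*(b^2 - 4*b) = b*(b + 2)*(b - 4)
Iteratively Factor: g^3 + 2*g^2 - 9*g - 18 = (g + 3)*(g^2 - g - 6) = (g - 3)*(g + 3)*(g + 2)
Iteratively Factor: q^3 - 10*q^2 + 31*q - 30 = (q - 2)*(q^2 - 8*q + 15) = (q - 3)*(q - 2)*(q - 5)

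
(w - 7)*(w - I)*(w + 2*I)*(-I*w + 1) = -I*w^4 + 2*w^3 + 7*I*w^3 - 14*w^2 - I*w^2 + 2*w + 7*I*w - 14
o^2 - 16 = (o - 4)*(o + 4)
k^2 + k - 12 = (k - 3)*(k + 4)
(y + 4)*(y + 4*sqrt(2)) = y^2 + 4*y + 4*sqrt(2)*y + 16*sqrt(2)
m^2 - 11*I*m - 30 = (m - 6*I)*(m - 5*I)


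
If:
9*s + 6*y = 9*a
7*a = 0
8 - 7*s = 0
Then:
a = 0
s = 8/7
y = -12/7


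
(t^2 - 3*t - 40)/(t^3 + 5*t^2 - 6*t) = (t^2 - 3*t - 40)/(t*(t^2 + 5*t - 6))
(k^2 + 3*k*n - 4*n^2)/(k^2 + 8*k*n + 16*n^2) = (k - n)/(k + 4*n)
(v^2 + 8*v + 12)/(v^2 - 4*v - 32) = (v^2 + 8*v + 12)/(v^2 - 4*v - 32)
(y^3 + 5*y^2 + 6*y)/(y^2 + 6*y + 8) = y*(y + 3)/(y + 4)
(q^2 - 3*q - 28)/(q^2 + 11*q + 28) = (q - 7)/(q + 7)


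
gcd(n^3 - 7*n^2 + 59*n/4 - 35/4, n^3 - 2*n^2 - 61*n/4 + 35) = n^2 - 6*n + 35/4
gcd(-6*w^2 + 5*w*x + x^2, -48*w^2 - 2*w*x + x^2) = 6*w + x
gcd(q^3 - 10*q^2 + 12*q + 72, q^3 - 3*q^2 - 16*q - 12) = q^2 - 4*q - 12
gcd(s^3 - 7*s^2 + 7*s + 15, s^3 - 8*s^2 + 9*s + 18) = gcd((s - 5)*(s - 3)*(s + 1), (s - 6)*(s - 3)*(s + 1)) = s^2 - 2*s - 3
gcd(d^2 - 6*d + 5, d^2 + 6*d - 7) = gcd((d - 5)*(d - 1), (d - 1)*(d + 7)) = d - 1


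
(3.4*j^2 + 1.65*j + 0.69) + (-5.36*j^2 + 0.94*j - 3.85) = -1.96*j^2 + 2.59*j - 3.16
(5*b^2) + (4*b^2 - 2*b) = 9*b^2 - 2*b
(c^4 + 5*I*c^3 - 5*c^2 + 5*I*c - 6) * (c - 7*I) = c^5 - 2*I*c^4 + 30*c^3 + 40*I*c^2 + 29*c + 42*I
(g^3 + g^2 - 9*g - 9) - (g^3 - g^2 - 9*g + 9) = 2*g^2 - 18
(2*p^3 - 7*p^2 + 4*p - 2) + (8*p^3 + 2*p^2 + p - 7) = 10*p^3 - 5*p^2 + 5*p - 9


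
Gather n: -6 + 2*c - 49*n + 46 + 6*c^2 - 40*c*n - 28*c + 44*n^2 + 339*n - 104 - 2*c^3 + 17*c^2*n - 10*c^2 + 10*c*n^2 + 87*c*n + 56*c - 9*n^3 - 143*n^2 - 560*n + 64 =-2*c^3 - 4*c^2 + 30*c - 9*n^3 + n^2*(10*c - 99) + n*(17*c^2 + 47*c - 270)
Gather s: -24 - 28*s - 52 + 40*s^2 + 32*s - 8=40*s^2 + 4*s - 84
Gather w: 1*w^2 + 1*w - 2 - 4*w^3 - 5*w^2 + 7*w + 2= -4*w^3 - 4*w^2 + 8*w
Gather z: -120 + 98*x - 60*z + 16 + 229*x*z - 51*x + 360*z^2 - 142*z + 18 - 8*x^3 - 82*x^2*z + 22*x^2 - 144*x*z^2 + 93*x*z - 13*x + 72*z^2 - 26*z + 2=-8*x^3 + 22*x^2 + 34*x + z^2*(432 - 144*x) + z*(-82*x^2 + 322*x - 228) - 84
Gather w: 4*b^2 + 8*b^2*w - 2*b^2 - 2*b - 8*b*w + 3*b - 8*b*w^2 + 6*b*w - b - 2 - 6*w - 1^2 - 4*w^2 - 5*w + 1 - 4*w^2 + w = 2*b^2 + w^2*(-8*b - 8) + w*(8*b^2 - 2*b - 10) - 2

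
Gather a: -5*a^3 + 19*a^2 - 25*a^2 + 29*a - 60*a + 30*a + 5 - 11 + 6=-5*a^3 - 6*a^2 - a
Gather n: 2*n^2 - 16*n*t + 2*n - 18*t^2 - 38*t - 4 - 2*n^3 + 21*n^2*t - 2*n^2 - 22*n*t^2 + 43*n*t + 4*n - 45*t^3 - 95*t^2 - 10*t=-2*n^3 + 21*n^2*t + n*(-22*t^2 + 27*t + 6) - 45*t^3 - 113*t^2 - 48*t - 4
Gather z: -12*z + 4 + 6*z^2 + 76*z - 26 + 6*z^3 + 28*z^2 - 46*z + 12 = 6*z^3 + 34*z^2 + 18*z - 10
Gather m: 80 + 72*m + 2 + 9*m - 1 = 81*m + 81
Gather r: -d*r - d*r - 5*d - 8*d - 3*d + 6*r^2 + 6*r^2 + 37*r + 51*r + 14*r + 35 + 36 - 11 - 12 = -16*d + 12*r^2 + r*(102 - 2*d) + 48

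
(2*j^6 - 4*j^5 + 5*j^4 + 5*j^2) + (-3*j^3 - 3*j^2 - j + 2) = 2*j^6 - 4*j^5 + 5*j^4 - 3*j^3 + 2*j^2 - j + 2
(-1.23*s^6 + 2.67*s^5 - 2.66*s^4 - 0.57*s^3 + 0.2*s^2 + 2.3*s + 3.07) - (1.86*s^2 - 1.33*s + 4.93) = -1.23*s^6 + 2.67*s^5 - 2.66*s^4 - 0.57*s^3 - 1.66*s^2 + 3.63*s - 1.86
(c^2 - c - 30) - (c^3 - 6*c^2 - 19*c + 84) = -c^3 + 7*c^2 + 18*c - 114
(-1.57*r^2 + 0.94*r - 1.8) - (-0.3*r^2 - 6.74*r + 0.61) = -1.27*r^2 + 7.68*r - 2.41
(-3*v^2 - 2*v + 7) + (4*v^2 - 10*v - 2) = v^2 - 12*v + 5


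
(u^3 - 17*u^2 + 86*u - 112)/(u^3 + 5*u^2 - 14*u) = (u^2 - 15*u + 56)/(u*(u + 7))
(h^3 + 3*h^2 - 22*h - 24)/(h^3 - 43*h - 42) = (h - 4)/(h - 7)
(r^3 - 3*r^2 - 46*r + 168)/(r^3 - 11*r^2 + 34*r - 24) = (r + 7)/(r - 1)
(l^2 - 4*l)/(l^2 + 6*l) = (l - 4)/(l + 6)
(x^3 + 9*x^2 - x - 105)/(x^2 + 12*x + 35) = x - 3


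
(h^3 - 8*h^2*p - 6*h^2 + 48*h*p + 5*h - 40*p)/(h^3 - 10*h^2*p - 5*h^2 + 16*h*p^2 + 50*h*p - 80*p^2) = (1 - h)/(-h + 2*p)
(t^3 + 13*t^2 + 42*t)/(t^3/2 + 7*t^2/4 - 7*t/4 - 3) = 4*t*(t^2 + 13*t + 42)/(2*t^3 + 7*t^2 - 7*t - 12)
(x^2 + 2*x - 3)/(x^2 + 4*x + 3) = (x - 1)/(x + 1)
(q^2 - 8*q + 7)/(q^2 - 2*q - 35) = (q - 1)/(q + 5)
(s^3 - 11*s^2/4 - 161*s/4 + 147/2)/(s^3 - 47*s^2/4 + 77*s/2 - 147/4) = (s + 6)/(s - 3)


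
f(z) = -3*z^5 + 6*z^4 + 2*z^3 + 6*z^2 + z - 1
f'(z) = -15*z^4 + 24*z^3 + 6*z^2 + 12*z + 1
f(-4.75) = 10223.88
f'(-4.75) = -10128.75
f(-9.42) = 268618.54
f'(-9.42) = -137753.38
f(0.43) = 0.86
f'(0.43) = 8.66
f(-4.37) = 6911.56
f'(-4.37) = -7410.12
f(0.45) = 1.04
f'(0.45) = 9.19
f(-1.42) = 45.67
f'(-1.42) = -133.65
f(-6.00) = 30881.00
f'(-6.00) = -24479.00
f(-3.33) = 1954.54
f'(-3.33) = -2703.11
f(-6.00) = 30881.00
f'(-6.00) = -24479.00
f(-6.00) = 30881.00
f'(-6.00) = -24479.00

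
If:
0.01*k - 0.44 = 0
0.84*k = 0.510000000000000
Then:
No Solution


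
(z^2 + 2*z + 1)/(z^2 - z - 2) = (z + 1)/(z - 2)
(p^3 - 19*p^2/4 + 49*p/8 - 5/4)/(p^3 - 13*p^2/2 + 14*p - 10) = (p - 1/4)/(p - 2)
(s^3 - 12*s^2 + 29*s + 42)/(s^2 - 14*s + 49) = (s^2 - 5*s - 6)/(s - 7)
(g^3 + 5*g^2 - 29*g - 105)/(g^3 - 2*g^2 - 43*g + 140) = (g + 3)/(g - 4)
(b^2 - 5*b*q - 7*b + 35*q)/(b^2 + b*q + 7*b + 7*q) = (b^2 - 5*b*q - 7*b + 35*q)/(b^2 + b*q + 7*b + 7*q)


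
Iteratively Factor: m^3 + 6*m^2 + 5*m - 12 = (m - 1)*(m^2 + 7*m + 12) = (m - 1)*(m + 4)*(m + 3)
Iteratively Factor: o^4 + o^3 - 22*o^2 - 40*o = (o + 2)*(o^3 - o^2 - 20*o) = (o + 2)*(o + 4)*(o^2 - 5*o) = (o - 5)*(o + 2)*(o + 4)*(o)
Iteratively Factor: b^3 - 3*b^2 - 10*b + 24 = (b - 2)*(b^2 - b - 12) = (b - 4)*(b - 2)*(b + 3)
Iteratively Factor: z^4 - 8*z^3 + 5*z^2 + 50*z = (z + 2)*(z^3 - 10*z^2 + 25*z) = z*(z + 2)*(z^2 - 10*z + 25) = z*(z - 5)*(z + 2)*(z - 5)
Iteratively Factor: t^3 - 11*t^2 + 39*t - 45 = (t - 3)*(t^2 - 8*t + 15) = (t - 5)*(t - 3)*(t - 3)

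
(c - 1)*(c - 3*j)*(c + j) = c^3 - 2*c^2*j - c^2 - 3*c*j^2 + 2*c*j + 3*j^2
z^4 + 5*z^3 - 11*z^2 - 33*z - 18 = (z - 3)*(z + 1)^2*(z + 6)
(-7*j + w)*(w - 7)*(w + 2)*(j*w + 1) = -7*j^2*w^3 + 35*j^2*w^2 + 98*j^2*w + j*w^4 - 5*j*w^3 - 21*j*w^2 + 35*j*w + 98*j + w^3 - 5*w^2 - 14*w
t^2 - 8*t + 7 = (t - 7)*(t - 1)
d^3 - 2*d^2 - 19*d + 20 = (d - 5)*(d - 1)*(d + 4)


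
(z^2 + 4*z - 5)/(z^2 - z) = (z + 5)/z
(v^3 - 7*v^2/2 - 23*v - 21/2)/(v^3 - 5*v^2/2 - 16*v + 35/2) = (2*v^3 - 7*v^2 - 46*v - 21)/(2*v^3 - 5*v^2 - 32*v + 35)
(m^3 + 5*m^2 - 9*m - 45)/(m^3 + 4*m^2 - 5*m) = (m^2 - 9)/(m*(m - 1))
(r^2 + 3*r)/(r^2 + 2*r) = (r + 3)/(r + 2)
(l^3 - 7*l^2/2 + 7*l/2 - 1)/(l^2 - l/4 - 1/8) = 4*(l^2 - 3*l + 2)/(4*l + 1)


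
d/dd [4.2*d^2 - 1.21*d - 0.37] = 8.4*d - 1.21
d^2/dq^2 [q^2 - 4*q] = 2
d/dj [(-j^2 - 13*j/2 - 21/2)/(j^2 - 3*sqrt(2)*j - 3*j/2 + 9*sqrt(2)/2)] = ((-4*j - 13)*(2*j^2 - 6*sqrt(2)*j - 3*j + 9*sqrt(2)) - (-4*j + 3 + 6*sqrt(2))*(2*j^2 + 13*j + 21))/(2*j^2 - 6*sqrt(2)*j - 3*j + 9*sqrt(2))^2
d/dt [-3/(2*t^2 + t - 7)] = 3*(4*t + 1)/(2*t^2 + t - 7)^2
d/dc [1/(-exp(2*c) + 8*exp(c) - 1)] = 2*(exp(c) - 4)*exp(c)/(exp(2*c) - 8*exp(c) + 1)^2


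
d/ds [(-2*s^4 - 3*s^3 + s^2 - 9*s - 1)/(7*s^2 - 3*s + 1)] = (-28*s^5 - 3*s^4 + 10*s^3 + 51*s^2 + 16*s - 12)/(49*s^4 - 42*s^3 + 23*s^2 - 6*s + 1)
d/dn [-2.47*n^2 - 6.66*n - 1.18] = -4.94*n - 6.66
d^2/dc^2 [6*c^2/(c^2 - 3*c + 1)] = 12*(3*c^3 - 3*c^2 + 1)/(c^6 - 9*c^5 + 30*c^4 - 45*c^3 + 30*c^2 - 9*c + 1)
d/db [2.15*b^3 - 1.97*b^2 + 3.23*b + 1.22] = 6.45*b^2 - 3.94*b + 3.23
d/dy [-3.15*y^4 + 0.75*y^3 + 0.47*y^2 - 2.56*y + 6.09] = -12.6*y^3 + 2.25*y^2 + 0.94*y - 2.56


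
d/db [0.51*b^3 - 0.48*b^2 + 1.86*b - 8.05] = 1.53*b^2 - 0.96*b + 1.86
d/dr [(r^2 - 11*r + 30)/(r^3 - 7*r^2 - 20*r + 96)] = (-r^4 + 22*r^3 - 187*r^2 + 612*r - 456)/(r^6 - 14*r^5 + 9*r^4 + 472*r^3 - 944*r^2 - 3840*r + 9216)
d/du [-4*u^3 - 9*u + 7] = -12*u^2 - 9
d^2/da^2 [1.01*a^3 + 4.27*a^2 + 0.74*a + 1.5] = 6.06*a + 8.54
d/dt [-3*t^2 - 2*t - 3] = -6*t - 2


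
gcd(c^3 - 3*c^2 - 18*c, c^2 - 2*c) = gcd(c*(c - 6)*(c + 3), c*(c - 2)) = c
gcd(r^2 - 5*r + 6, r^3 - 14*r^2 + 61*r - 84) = r - 3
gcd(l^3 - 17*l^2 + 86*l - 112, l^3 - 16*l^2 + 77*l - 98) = l^2 - 9*l + 14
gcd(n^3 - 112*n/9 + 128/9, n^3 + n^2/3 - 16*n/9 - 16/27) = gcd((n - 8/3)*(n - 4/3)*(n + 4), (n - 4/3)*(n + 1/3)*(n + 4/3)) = n - 4/3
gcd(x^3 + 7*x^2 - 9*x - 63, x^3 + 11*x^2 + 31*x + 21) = x^2 + 10*x + 21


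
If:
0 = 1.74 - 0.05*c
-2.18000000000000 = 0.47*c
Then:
No Solution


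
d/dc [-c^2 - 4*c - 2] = -2*c - 4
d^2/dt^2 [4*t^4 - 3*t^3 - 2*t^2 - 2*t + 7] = 48*t^2 - 18*t - 4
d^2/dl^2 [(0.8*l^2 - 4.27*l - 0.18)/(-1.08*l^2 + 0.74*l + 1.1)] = (-8.88178419700125e-16*l^4 + 8.68233600000001*l^3 - 4.442688*l^2 + 29.573424*l - 8.262744)/(1.259712*l^6 - 2.589408*l^5 - 2.074896*l^4 + 4.869496*l^3 + 2.11332*l^2 - 2.6862*l - 1.331)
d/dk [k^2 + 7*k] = 2*k + 7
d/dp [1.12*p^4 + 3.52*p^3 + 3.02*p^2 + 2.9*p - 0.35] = 4.48*p^3 + 10.56*p^2 + 6.04*p + 2.9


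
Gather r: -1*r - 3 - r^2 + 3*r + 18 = -r^2 + 2*r + 15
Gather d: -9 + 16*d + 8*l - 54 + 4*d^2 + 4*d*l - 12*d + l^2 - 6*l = 4*d^2 + d*(4*l + 4) + l^2 + 2*l - 63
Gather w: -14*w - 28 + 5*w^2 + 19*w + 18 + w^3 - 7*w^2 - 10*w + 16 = w^3 - 2*w^2 - 5*w + 6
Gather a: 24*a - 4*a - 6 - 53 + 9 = 20*a - 50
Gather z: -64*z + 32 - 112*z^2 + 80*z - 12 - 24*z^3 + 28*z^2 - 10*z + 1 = -24*z^3 - 84*z^2 + 6*z + 21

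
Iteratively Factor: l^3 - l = (l + 1)*(l^2 - l) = l*(l + 1)*(l - 1)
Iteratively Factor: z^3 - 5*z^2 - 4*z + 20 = (z - 5)*(z^2 - 4) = (z - 5)*(z + 2)*(z - 2)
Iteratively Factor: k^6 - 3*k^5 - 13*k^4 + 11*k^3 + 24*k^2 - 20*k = (k - 1)*(k^5 - 2*k^4 - 15*k^3 - 4*k^2 + 20*k) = (k - 1)*(k + 2)*(k^4 - 4*k^3 - 7*k^2 + 10*k) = (k - 1)^2*(k + 2)*(k^3 - 3*k^2 - 10*k) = (k - 1)^2*(k + 2)^2*(k^2 - 5*k) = (k - 5)*(k - 1)^2*(k + 2)^2*(k)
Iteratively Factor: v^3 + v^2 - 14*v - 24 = (v + 3)*(v^2 - 2*v - 8) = (v - 4)*(v + 3)*(v + 2)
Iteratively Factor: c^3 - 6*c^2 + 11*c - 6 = (c - 2)*(c^2 - 4*c + 3) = (c - 3)*(c - 2)*(c - 1)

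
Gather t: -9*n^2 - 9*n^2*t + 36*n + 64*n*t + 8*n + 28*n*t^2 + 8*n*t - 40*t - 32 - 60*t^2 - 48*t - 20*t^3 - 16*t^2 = -9*n^2 + 44*n - 20*t^3 + t^2*(28*n - 76) + t*(-9*n^2 + 72*n - 88) - 32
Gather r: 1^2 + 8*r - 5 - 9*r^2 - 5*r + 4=-9*r^2 + 3*r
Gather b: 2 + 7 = 9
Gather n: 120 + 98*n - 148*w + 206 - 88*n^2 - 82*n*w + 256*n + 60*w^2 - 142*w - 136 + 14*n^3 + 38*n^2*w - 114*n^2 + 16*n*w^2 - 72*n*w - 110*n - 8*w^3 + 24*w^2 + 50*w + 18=14*n^3 + n^2*(38*w - 202) + n*(16*w^2 - 154*w + 244) - 8*w^3 + 84*w^2 - 240*w + 208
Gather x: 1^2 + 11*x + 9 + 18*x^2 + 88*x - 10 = 18*x^2 + 99*x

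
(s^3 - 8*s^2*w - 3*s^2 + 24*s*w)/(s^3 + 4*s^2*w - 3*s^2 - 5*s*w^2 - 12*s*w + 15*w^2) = s*(s - 8*w)/(s^2 + 4*s*w - 5*w^2)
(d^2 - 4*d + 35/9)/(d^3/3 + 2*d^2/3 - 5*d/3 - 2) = (9*d^2 - 36*d + 35)/(3*(d^3 + 2*d^2 - 5*d - 6))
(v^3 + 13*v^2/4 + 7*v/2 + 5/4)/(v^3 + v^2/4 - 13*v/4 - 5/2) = (v + 1)/(v - 2)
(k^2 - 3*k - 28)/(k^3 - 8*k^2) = (k^2 - 3*k - 28)/(k^2*(k - 8))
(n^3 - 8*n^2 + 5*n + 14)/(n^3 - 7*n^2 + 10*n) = (n^2 - 6*n - 7)/(n*(n - 5))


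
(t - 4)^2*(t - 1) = t^3 - 9*t^2 + 24*t - 16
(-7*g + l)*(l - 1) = -7*g*l + 7*g + l^2 - l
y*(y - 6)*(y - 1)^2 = y^4 - 8*y^3 + 13*y^2 - 6*y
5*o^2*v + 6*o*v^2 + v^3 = v*(o + v)*(5*o + v)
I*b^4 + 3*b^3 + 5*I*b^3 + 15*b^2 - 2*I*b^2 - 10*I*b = b*(b + 5)*(b - 2*I)*(I*b + 1)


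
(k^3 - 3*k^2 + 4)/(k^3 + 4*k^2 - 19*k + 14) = (k^2 - k - 2)/(k^2 + 6*k - 7)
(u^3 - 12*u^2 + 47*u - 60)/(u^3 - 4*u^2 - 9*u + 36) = (u - 5)/(u + 3)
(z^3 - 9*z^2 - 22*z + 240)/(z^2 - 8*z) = z - 1 - 30/z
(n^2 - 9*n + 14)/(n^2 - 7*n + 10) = (n - 7)/(n - 5)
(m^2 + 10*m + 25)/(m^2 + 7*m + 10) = (m + 5)/(m + 2)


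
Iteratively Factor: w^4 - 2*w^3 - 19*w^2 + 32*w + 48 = (w - 3)*(w^3 + w^2 - 16*w - 16) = (w - 4)*(w - 3)*(w^2 + 5*w + 4) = (w - 4)*(w - 3)*(w + 1)*(w + 4)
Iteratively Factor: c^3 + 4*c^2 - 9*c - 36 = (c + 4)*(c^2 - 9) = (c + 3)*(c + 4)*(c - 3)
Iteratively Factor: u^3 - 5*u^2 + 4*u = (u - 1)*(u^2 - 4*u) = (u - 4)*(u - 1)*(u)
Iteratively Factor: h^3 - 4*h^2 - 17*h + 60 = (h + 4)*(h^2 - 8*h + 15) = (h - 5)*(h + 4)*(h - 3)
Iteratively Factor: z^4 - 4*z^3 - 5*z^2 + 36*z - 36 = (z + 3)*(z^3 - 7*z^2 + 16*z - 12) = (z - 2)*(z + 3)*(z^2 - 5*z + 6) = (z - 2)^2*(z + 3)*(z - 3)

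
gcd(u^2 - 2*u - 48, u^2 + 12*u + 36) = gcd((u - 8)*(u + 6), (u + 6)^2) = u + 6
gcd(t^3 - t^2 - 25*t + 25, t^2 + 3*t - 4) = t - 1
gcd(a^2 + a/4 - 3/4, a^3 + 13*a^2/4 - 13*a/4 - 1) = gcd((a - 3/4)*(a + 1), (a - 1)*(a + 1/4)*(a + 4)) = 1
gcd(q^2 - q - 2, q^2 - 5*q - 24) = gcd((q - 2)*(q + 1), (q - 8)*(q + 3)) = 1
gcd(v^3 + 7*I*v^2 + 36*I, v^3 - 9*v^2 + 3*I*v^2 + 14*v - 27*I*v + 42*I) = v + 3*I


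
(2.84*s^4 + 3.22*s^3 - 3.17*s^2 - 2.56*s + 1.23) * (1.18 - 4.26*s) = -12.0984*s^5 - 10.366*s^4 + 17.3038*s^3 + 7.165*s^2 - 8.2606*s + 1.4514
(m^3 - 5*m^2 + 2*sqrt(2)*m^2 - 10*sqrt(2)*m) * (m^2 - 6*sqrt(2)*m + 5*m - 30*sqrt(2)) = m^5 - 4*sqrt(2)*m^4 - 49*m^3 + 100*sqrt(2)*m^2 + 600*m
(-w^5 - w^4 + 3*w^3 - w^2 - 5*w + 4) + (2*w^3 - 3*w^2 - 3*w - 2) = -w^5 - w^4 + 5*w^3 - 4*w^2 - 8*w + 2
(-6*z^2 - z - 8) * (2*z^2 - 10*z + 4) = -12*z^4 + 58*z^3 - 30*z^2 + 76*z - 32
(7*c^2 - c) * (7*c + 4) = 49*c^3 + 21*c^2 - 4*c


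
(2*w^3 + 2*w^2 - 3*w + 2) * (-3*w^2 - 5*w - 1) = -6*w^5 - 16*w^4 - 3*w^3 + 7*w^2 - 7*w - 2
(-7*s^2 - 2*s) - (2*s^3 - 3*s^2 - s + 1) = -2*s^3 - 4*s^2 - s - 1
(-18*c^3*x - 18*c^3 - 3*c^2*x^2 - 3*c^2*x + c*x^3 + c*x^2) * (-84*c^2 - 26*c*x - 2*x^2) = 1512*c^5*x + 1512*c^5 + 720*c^4*x^2 + 720*c^4*x + 30*c^3*x^3 + 30*c^3*x^2 - 20*c^2*x^4 - 20*c^2*x^3 - 2*c*x^5 - 2*c*x^4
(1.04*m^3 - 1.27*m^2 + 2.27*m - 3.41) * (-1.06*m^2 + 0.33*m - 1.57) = -1.1024*m^5 + 1.6894*m^4 - 4.4581*m^3 + 6.3576*m^2 - 4.6892*m + 5.3537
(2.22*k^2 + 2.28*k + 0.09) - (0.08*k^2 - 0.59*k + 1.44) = 2.14*k^2 + 2.87*k - 1.35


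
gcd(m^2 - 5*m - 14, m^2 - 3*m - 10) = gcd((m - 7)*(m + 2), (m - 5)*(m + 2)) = m + 2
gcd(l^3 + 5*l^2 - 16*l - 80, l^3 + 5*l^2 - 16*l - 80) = l^3 + 5*l^2 - 16*l - 80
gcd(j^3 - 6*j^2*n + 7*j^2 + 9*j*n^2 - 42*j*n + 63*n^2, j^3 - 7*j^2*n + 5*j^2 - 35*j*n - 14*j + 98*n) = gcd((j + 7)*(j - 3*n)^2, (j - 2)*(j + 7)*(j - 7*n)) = j + 7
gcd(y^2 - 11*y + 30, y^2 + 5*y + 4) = 1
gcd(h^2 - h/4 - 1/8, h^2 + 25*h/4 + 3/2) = h + 1/4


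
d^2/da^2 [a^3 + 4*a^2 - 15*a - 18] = 6*a + 8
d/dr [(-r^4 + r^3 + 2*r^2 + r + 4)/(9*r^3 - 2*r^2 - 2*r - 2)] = (-9*r^6 + 4*r^5 - 14*r^4 - 14*r^3 - 116*r^2 + 8*r + 6)/(81*r^6 - 36*r^5 - 32*r^4 - 28*r^3 + 12*r^2 + 8*r + 4)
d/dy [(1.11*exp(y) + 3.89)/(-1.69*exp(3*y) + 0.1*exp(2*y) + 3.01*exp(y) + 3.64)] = (3.7518*exp(3*y) + 19.6113*exp(2*y) - 0.778*exp(y) - 7.6685)*exp(y)/(2.8561*exp(6*y) - 0.338*exp(5*y) - 10.1638*exp(4*y) - 11.7012*exp(3*y) + 9.7881*exp(2*y) + 21.9128*exp(y) + 13.2496)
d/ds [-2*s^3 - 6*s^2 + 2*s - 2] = -6*s^2 - 12*s + 2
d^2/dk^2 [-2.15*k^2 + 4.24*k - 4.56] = -4.30000000000000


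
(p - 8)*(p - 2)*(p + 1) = p^3 - 9*p^2 + 6*p + 16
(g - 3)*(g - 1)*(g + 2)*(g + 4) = g^4 + 2*g^3 - 13*g^2 - 14*g + 24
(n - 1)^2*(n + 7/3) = n^3 + n^2/3 - 11*n/3 + 7/3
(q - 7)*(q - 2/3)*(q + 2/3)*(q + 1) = q^4 - 6*q^3 - 67*q^2/9 + 8*q/3 + 28/9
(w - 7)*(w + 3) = w^2 - 4*w - 21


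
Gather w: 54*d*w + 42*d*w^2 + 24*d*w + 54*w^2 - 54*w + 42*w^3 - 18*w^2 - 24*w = 42*w^3 + w^2*(42*d + 36) + w*(78*d - 78)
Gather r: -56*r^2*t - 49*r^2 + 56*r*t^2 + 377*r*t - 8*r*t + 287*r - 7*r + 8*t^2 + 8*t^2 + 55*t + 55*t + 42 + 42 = r^2*(-56*t - 49) + r*(56*t^2 + 369*t + 280) + 16*t^2 + 110*t + 84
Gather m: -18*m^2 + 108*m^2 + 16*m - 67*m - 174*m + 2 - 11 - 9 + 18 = 90*m^2 - 225*m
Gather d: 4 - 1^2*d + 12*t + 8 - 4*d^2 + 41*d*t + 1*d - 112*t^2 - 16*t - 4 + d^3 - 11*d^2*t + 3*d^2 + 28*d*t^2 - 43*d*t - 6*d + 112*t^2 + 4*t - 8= d^3 + d^2*(-11*t - 1) + d*(28*t^2 - 2*t - 6)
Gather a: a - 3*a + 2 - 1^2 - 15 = -2*a - 14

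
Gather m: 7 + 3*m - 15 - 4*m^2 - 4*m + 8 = -4*m^2 - m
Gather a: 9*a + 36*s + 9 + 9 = 9*a + 36*s + 18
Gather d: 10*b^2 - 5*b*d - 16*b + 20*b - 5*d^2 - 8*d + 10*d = 10*b^2 + 4*b - 5*d^2 + d*(2 - 5*b)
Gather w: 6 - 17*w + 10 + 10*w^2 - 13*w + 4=10*w^2 - 30*w + 20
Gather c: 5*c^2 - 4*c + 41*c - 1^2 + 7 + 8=5*c^2 + 37*c + 14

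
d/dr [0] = 0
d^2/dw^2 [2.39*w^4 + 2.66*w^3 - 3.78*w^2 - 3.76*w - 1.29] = 28.68*w^2 + 15.96*w - 7.56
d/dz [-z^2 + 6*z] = 6 - 2*z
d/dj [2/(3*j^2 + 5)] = -12*j/(3*j^2 + 5)^2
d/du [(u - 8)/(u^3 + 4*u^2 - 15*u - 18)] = (u^3 + 4*u^2 - 15*u - (u - 8)*(3*u^2 + 8*u - 15) - 18)/(u^3 + 4*u^2 - 15*u - 18)^2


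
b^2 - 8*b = b*(b - 8)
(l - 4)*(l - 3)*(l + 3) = l^3 - 4*l^2 - 9*l + 36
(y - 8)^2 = y^2 - 16*y + 64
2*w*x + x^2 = x*(2*w + x)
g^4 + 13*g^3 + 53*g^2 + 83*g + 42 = (g + 1)*(g + 2)*(g + 3)*(g + 7)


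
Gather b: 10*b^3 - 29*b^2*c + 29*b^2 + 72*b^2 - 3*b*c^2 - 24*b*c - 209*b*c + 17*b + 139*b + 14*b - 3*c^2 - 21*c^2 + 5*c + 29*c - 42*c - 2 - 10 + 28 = 10*b^3 + b^2*(101 - 29*c) + b*(-3*c^2 - 233*c + 170) - 24*c^2 - 8*c + 16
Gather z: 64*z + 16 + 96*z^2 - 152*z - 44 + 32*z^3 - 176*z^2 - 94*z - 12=32*z^3 - 80*z^2 - 182*z - 40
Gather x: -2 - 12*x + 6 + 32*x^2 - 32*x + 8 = 32*x^2 - 44*x + 12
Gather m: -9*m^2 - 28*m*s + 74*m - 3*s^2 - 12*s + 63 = -9*m^2 + m*(74 - 28*s) - 3*s^2 - 12*s + 63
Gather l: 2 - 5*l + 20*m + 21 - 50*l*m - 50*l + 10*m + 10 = l*(-50*m - 55) + 30*m + 33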